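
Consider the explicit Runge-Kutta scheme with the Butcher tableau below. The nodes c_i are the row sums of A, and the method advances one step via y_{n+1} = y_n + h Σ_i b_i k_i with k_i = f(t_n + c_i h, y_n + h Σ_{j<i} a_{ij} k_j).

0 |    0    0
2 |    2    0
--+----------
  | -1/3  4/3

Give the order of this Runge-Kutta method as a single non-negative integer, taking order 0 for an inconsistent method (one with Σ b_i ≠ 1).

1

b = (-1/3, 4/3)
c = (0, 2)
Σ b_i: (-1/3)·1 + 4/3·1 = 1 ✓
b·c: 4/3·2 = 8/3 ≠ 1/2 ⇒ order 1.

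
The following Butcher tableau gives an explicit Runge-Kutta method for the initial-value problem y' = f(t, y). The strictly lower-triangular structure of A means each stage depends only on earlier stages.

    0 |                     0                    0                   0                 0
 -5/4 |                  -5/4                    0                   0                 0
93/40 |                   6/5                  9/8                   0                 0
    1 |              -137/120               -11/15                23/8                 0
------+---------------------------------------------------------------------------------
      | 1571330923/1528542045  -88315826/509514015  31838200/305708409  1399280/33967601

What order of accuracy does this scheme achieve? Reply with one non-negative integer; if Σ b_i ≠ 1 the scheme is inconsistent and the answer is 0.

3

b = (1571330923/1528542045, -88315826/509514015, 31838200/305708409, 1399280/33967601)
c = (0, -5/4, 93/40, 1)
Ac = (0, 0, -45/32, 7297/960)
Σ b_i: 1571330923/1528542045·1 + (-88315826/509514015)·1 + 31838200/305708409·1 + 1399280/33967601·1 = 1 ✓
b·c: (-88315826/509514015)·(-5/4) + 31838200/305708409·93/40 + 1399280/33967601·1 = 1/2 ✓
b·c²: (-88315826/509514015)·25/16 + 31838200/305708409·8649/1600 + 1399280/33967601·1 = 1/3 ✓
b·Ac: 31838200/305708409·(-45/32) + 1399280/33967601·7297/960 = 1/6 ✓
b·c³: (-88315826/509514015)·(-125/64) + 31838200/305708409·804357/64000 + 1399280/33967601·1 = 55064918779/32608896960 ≠ 1/4 ⇒ order 3.
b·(c∘Ac): 31838200/305708409·(-837/256) + 1399280/33967601·7297/960 = -89302609/3260889696 ≠ 1/8
b·Ac²: 31838200/305708409·225/128 + 1399280/33967601·552781/38400 = 12653523721/16304448480 ≠ 1/12
b·A²c: 1399280/33967601·(-1035/256) = -90515925/543481616 ≠ 1/24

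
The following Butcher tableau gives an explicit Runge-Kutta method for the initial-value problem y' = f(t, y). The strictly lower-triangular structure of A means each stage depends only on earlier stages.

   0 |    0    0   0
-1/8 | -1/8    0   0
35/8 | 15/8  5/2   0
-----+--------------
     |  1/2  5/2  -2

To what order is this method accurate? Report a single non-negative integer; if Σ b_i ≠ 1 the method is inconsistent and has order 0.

b = (1/2, 5/2, -2)
c = (0, -1/8, 35/8)
Ac = (0, 0, -5/16)
Σ b_i: 1/2·1 + 5/2·1 + (-2)·1 = 1 ✓
b·c: 5/2·(-1/8) + (-2)·35/8 = -145/16 ≠ 1/2 ⇒ order 1.

1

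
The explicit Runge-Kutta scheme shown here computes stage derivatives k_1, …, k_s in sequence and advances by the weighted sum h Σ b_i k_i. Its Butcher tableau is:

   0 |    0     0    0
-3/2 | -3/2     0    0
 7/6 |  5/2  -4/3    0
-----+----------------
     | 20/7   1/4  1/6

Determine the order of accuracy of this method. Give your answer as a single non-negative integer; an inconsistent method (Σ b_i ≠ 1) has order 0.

b = (20/7, 1/4, 1/6)
c = (0, -3/2, 7/6)
Ac = (0, 0, 2)
Σ b_i: 20/7·1 + 1/4·1 + 1/6·1 = 275/84 ≠ 1 ⇒ order 0.

0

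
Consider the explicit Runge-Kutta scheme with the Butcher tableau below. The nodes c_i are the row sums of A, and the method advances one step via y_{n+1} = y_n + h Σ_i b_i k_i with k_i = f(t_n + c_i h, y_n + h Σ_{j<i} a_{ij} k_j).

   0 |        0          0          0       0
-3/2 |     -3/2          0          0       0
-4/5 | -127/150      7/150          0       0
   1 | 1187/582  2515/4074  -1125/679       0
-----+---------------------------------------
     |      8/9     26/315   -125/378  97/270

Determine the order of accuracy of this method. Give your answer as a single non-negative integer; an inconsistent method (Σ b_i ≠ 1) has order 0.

b = (8/9, 26/315, -125/378, 97/270)
c = (0, -3/2, -4/5, 1)
Ac = (0, 0, -7/100, 155/388)
Σ b_i: 8/9·1 + 26/315·1 + (-125/378)·1 + 97/270·1 = 1 ✓
b·c: 26/315·(-3/2) + (-125/378)·(-4/5) + 97/270·1 = 1/2 ✓
b·c²: 26/315·9/4 + (-125/378)·16/25 + 97/270·1 = 1/3 ✓
b·Ac: (-125/378)·(-7/100) + 97/270·155/388 = 1/6 ✓
b·c³: 26/315·(-27/8) + (-125/378)·(-64/125) + 97/270·1 = 1/4 ✓
b·(c∘Ac): (-125/378)·7/125 + 97/270·155/388 = 1/8 ✓
b·Ac²: (-125/378)·21/200 + 97/270·255/776 = 1/12 ✓
b·A²c: 97/270·45/388 = 1/24 ✓; 4 stages ⇒ order 4.

4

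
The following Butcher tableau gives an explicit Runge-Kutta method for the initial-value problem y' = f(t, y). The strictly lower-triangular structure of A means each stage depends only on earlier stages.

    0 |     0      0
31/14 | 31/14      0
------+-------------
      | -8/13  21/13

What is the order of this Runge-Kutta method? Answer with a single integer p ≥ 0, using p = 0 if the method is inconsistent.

b = (-8/13, 21/13)
c = (0, 31/14)
Σ b_i: (-8/13)·1 + 21/13·1 = 1 ✓
b·c: 21/13·31/14 = 93/26 ≠ 1/2 ⇒ order 1.

1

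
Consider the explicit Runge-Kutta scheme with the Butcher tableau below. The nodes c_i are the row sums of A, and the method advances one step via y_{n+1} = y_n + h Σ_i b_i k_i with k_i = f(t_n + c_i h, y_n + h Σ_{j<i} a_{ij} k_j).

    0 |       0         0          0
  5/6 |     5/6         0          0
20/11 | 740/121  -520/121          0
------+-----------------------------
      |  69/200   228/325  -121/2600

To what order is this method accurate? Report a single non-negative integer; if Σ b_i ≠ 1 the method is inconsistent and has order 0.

b = (69/200, 228/325, -121/2600)
c = (0, 5/6, 20/11)
Ac = (0, 0, -1300/363)
Σ b_i: 69/200·1 + 228/325·1 + (-121/2600)·1 = 1 ✓
b·c: 228/325·5/6 + (-121/2600)·20/11 = 1/2 ✓
b·c²: 228/325·25/36 + (-121/2600)·400/121 = 1/3 ✓
b·Ac: (-121/2600)·(-1300/363) = 1/6 ✓; 3 stages ⇒ order 3.

3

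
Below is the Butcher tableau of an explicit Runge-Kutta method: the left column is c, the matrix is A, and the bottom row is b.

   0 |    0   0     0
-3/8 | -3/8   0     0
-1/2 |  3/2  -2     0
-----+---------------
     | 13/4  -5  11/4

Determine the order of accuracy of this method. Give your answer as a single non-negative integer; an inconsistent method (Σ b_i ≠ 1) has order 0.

b = (13/4, -5, 11/4)
c = (0, -3/8, -1/2)
Ac = (0, 0, 3/4)
Σ b_i: 13/4·1 + (-5)·1 + 11/4·1 = 1 ✓
b·c: (-5)·(-3/8) + 11/4·(-1/2) = 1/2 ✓
b·c²: (-5)·9/64 + 11/4·1/4 = -1/64 ≠ 1/3 ⇒ order 2.
b·Ac: 11/4·3/4 = 33/16 ≠ 1/6

2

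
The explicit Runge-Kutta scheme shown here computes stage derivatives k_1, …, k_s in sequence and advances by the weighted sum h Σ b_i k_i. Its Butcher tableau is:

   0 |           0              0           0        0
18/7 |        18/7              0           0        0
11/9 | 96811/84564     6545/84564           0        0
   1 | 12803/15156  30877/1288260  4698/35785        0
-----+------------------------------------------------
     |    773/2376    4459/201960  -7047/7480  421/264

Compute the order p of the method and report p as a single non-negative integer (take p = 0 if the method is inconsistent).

4

b = (773/2376, 4459/201960, -7047/7480, 421/264)
c = (0, 18/7, 11/9, 1)
Ac = (0, 0, 935/4698, 187/842)
Σ b_i: 773/2376·1 + 4459/201960·1 + (-7047/7480)·1 + 421/264·1 = 1 ✓
b·c: 4459/201960·18/7 + (-7047/7480)·11/9 + 421/264·1 = 1/2 ✓
b·c²: 4459/201960·324/49 + (-7047/7480)·121/81 + 421/264·1 = 1/3 ✓
b·Ac: (-7047/7480)·935/4698 + 421/264·187/842 = 1/6 ✓
b·c³: 4459/201960·5832/343 + (-7047/7480)·1331/729 + 421/264·1 = 1/4 ✓
b·(c∘Ac): (-7047/7480)·10285/42282 + 421/264·187/842 = 1/8 ✓
b·Ac²: (-7047/7480)·935/1827 + 421/264·1045/2947 = 1/12 ✓
b·A²c: 421/264·11/421 = 1/24 ✓; 4 stages ⇒ order 4.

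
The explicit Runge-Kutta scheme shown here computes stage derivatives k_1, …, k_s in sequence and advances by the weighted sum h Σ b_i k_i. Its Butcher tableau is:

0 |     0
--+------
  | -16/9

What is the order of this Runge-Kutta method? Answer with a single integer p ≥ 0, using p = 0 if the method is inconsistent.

0

b = (-16/9)
c = (0)
Σ b_i: (-16/9)·1 = -16/9 ≠ 1 ⇒ order 0.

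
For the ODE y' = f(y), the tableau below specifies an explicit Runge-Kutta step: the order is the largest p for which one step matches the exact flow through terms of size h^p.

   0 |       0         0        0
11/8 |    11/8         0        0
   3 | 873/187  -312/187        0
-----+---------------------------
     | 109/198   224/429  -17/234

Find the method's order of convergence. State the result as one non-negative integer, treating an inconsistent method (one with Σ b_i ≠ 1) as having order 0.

b = (109/198, 224/429, -17/234)
c = (0, 11/8, 3)
Ac = (0, 0, -39/17)
Σ b_i: 109/198·1 + 224/429·1 + (-17/234)·1 = 1 ✓
b·c: 224/429·11/8 + (-17/234)·3 = 1/2 ✓
b·c²: 224/429·121/64 + (-17/234)·9 = 1/3 ✓
b·Ac: (-17/234)·(-39/17) = 1/6 ✓; 3 stages ⇒ order 3.

3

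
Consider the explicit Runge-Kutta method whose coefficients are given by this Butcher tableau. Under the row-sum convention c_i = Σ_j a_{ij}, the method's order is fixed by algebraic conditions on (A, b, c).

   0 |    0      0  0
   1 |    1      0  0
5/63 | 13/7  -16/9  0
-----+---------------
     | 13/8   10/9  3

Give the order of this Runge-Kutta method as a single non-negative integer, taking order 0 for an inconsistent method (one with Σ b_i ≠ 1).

b = (13/8, 10/9, 3)
c = (0, 1, 5/63)
Ac = (0, 0, -16/9)
Σ b_i: 13/8·1 + 10/9·1 + 3·1 = 413/72 ≠ 1 ⇒ order 0.

0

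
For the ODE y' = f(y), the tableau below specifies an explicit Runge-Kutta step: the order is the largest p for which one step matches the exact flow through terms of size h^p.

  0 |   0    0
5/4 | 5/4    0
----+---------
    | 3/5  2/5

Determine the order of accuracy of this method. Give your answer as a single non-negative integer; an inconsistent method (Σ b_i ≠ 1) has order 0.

b = (3/5, 2/5)
c = (0, 5/4)
Σ b_i: 3/5·1 + 2/5·1 = 1 ✓
b·c: 2/5·5/4 = 1/2 ✓; 2 stages ⇒ order 2.

2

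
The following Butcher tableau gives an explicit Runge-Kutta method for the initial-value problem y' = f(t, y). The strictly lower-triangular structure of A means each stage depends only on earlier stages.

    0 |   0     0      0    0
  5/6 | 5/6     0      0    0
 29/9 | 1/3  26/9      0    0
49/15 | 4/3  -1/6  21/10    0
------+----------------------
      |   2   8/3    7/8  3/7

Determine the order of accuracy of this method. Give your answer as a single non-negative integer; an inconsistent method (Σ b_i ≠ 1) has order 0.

0

b = (2, 8/3, 7/8, 3/7)
c = (0, 5/6, 29/9, 49/15)
Ac = (0, 0, 65/27, 1193/180)
Σ b_i: 2·1 + 8/3·1 + 7/8·1 + 3/7·1 = 1003/168 ≠ 1 ⇒ order 0.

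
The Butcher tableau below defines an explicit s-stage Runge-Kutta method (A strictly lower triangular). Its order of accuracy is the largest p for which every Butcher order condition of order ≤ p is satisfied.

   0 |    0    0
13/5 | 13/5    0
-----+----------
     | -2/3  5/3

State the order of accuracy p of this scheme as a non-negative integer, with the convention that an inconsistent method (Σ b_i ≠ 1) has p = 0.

b = (-2/3, 5/3)
c = (0, 13/5)
Σ b_i: (-2/3)·1 + 5/3·1 = 1 ✓
b·c: 5/3·13/5 = 13/3 ≠ 1/2 ⇒ order 1.

1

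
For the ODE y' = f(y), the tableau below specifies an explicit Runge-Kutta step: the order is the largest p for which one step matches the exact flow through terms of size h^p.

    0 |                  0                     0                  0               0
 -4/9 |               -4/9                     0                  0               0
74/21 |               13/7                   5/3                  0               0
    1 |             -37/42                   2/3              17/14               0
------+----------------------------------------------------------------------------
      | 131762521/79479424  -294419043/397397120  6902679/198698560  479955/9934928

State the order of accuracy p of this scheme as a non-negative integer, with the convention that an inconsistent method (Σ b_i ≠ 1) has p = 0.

3

b = (131762521/79479424, -294419043/397397120, 6902679/198698560, 479955/9934928)
c = (0, -4/9, 74/21, 1)
Ac = (0, 0, -20/27, 5269/1323)
Σ b_i: 131762521/79479424·1 + (-294419043/397397120)·1 + 6902679/198698560·1 + 479955/9934928·1 = 1 ✓
b·c: (-294419043/397397120)·(-4/9) + 6902679/198698560·74/21 + 479955/9934928·1 = 1/2 ✓
b·c²: (-294419043/397397120)·16/81 + 6902679/198698560·5476/441 + 479955/9934928·1 = 1/3 ✓
b·Ac: 6902679/198698560·(-20/27) + 479955/9934928·5269/1323 = 1/6 ✓
b·c³: (-294419043/397397120)·(-64/729) + 6902679/198698560·405224/9261 + 479955/9934928·1 = 1022352127/625900464 ≠ 1/4 ⇒ order 3.
b·(c∘Ac): 6902679/198698560·(-1480/567) + 479955/9934928·5269/1323 = 27286129/268243056 ≠ 1/8
b·Ac²: 6902679/198698560·80/243 + 479955/9934928·1267718/83349 = 700587379/938850696 ≠ 1/12
b·A²c: 479955/9934928·(-170/189) = -1942675/44707176 ≠ 1/24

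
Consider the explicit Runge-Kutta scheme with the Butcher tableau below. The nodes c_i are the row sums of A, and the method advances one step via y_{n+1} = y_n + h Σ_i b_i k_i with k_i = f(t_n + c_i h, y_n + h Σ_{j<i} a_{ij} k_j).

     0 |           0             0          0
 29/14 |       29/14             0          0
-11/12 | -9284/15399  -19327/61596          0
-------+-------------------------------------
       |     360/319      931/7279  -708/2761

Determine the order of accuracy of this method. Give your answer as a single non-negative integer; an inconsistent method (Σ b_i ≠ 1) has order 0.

b = (360/319, 931/7279, -708/2761)
c = (0, 29/14, -11/12)
Ac = (0, 0, -2761/4248)
Σ b_i: 360/319·1 + 931/7279·1 + (-708/2761)·1 = 1 ✓
b·c: 931/7279·29/14 + (-708/2761)·(-11/12) = 1/2 ✓
b·c²: 931/7279·841/196 + (-708/2761)·121/144 = 1/3 ✓
b·Ac: (-708/2761)·(-2761/4248) = 1/6 ✓; 3 stages ⇒ order 3.

3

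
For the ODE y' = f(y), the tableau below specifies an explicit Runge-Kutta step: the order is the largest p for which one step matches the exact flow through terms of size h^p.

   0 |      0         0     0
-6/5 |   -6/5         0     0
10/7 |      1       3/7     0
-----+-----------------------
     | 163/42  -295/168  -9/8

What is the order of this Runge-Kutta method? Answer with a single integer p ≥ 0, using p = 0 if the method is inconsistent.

b = (163/42, -295/168, -9/8)
c = (0, -6/5, 10/7)
Ac = (0, 0, -18/35)
Σ b_i: 163/42·1 + (-295/168)·1 + (-9/8)·1 = 1 ✓
b·c: (-295/168)·(-6/5) + (-9/8)·10/7 = 1/2 ✓
b·c²: (-295/168)·36/25 + (-9/8)·100/49 = -1182/245 ≠ 1/3 ⇒ order 2.
b·Ac: (-9/8)·(-18/35) = 81/140 ≠ 1/6

2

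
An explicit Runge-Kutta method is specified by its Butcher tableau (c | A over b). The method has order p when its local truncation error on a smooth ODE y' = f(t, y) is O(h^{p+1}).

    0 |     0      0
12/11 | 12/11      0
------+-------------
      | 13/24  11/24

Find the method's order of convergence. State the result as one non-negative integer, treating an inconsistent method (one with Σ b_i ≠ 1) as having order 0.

b = (13/24, 11/24)
c = (0, 12/11)
Σ b_i: 13/24·1 + 11/24·1 = 1 ✓
b·c: 11/24·12/11 = 1/2 ✓; 2 stages ⇒ order 2.

2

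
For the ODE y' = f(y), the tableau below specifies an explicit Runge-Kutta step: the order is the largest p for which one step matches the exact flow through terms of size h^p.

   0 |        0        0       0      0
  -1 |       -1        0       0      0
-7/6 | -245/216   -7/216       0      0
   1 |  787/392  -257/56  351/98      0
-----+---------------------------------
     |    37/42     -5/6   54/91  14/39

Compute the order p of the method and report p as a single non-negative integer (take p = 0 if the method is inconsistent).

b = (37/42, -5/6, 54/91, 14/39)
c = (0, -1, -7/6, 1)
Ac = (0, 0, 7/216, 23/56)
Σ b_i: 37/42·1 + (-5/6)·1 + 54/91·1 + 14/39·1 = 1 ✓
b·c: (-5/6)·(-1) + 54/91·(-7/6) + 14/39·1 = 1/2 ✓
b·c²: (-5/6)·1 + 54/91·49/36 + 14/39·1 = 1/3 ✓
b·Ac: 54/91·7/216 + 14/39·23/56 = 1/6 ✓
b·c³: (-5/6)·(-1) + 54/91·(-343/216) + 14/39·1 = 1/4 ✓
b·(c∘Ac): 54/91·(-49/1296) + 14/39·23/56 = 1/8 ✓
b·Ac²: 54/91·(-7/216) + 14/39·2/7 = 1/12 ✓
b·A²c: 14/39·13/112 = 1/24 ✓; 4 stages ⇒ order 4.

4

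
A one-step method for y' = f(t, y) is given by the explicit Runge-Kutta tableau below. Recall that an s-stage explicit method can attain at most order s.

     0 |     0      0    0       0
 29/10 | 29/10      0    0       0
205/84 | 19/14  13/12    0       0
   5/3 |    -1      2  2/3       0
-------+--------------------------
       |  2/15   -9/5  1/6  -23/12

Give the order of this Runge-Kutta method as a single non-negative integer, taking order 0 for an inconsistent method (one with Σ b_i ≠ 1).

b = (2/15, -9/5, 1/6, -23/12)
c = (0, 29/10, 205/84, 5/3)
Ac = (0, 0, 377/120, 4679/630)
Σ b_i: 2/15·1 + (-9/5)·1 + 1/6·1 + (-23/12)·1 = -41/12 ≠ 1 ⇒ order 0.

0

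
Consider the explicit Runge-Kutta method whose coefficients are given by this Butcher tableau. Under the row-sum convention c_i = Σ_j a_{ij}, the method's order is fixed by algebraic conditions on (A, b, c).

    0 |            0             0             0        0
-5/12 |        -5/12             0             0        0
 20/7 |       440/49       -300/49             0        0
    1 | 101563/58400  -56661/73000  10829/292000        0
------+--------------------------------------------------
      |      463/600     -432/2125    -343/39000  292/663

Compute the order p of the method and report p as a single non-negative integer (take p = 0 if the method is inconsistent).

b = (463/600, -432/2125, -343/39000, 292/663)
c = (0, -5/12, 20/7, 1)
Ac = (0, 0, 125/49, 1003/2336)
Σ b_i: 463/600·1 + (-432/2125)·1 + (-343/39000)·1 + 292/663·1 = 1 ✓
b·c: (-432/2125)·(-5/12) + (-343/39000)·20/7 + 292/663·1 = 1/2 ✓
b·c²: (-432/2125)·25/144 + (-343/39000)·400/49 + 292/663·1 = 1/3 ✓
b·Ac: (-343/39000)·125/49 + 292/663·1003/2336 = 1/6 ✓
b·c³: (-432/2125)·(-125/1728) + (-343/39000)·8000/343 + 292/663·1 = 1/4 ✓
b·(c∘Ac): (-343/39000)·2500/343 + 292/663·1003/2336 = 1/8 ✓
b·Ac²: (-343/39000)·(-625/588) + 292/663·4709/28032 = 1/12 ✓
b·A²c: 292/663·221/2336 = 1/24 ✓; 4 stages ⇒ order 4.

4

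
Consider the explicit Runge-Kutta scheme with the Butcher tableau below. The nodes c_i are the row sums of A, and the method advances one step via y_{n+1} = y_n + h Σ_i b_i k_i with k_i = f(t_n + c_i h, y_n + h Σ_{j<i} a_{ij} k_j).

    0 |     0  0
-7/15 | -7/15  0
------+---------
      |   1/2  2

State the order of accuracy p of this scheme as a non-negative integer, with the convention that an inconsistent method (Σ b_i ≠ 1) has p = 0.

b = (1/2, 2)
c = (0, -7/15)
Σ b_i: 1/2·1 + 2·1 = 5/2 ≠ 1 ⇒ order 0.

0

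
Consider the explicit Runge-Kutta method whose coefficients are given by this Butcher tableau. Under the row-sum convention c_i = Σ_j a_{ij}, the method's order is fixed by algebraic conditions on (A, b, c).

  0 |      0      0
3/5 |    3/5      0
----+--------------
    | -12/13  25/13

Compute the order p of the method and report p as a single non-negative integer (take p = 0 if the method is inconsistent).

1

b = (-12/13, 25/13)
c = (0, 3/5)
Σ b_i: (-12/13)·1 + 25/13·1 = 1 ✓
b·c: 25/13·3/5 = 15/13 ≠ 1/2 ⇒ order 1.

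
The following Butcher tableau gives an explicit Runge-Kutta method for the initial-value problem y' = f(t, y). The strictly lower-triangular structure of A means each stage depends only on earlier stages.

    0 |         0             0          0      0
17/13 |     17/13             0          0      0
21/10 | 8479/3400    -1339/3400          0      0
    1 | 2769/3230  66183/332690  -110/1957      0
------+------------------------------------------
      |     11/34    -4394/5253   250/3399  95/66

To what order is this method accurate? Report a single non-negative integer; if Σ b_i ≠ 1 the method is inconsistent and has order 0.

b = (11/34, -4394/5253, 250/3399, 95/66)
c = (0, 17/13, 21/10, 1)
Ac = (0, 0, -103/200, 27/190)
Σ b_i: 11/34·1 + (-4394/5253)·1 + 250/3399·1 + 95/66·1 = 1 ✓
b·c: (-4394/5253)·17/13 + 250/3399·21/10 + 95/66·1 = 1/2 ✓
b·c²: (-4394/5253)·289/169 + 250/3399·441/100 + 95/66·1 = 1/3 ✓
b·Ac: 250/3399·(-103/200) + 95/66·27/190 = 1/6 ✓
b·c³: (-4394/5253)·4913/2197 + 250/3399·9261/1000 + 95/66·1 = 1/4 ✓
b·(c∘Ac): 250/3399·(-2163/2000) + 95/66·27/190 = 1/8 ✓
b·Ac²: 250/3399·(-1751/2600) + 95/66·6/65 = 1/12 ✓
b·A²c: 95/66·11/380 = 1/24 ✓; 4 stages ⇒ order 4.

4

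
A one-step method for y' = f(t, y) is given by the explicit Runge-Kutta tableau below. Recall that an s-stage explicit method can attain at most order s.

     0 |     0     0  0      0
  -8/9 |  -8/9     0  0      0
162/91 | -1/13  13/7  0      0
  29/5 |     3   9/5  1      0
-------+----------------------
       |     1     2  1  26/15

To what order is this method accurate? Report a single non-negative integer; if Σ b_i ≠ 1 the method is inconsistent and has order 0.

b = (1, 2, 1, 26/15)
c = (0, -8/9, 162/91, 29/5)
Ac = (0, 0, -104/63, 82/455)
Σ b_i: 1·1 + 2·1 + 1·1 + 26/15·1 = 86/15 ≠ 1 ⇒ order 0.

0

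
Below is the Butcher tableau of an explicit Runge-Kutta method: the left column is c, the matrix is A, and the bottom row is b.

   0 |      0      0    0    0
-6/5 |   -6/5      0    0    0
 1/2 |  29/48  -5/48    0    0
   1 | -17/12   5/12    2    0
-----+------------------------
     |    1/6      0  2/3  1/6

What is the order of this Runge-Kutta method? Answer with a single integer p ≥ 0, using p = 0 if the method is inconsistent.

4

b = (1/6, 0, 2/3, 1/6)
c = (0, -6/5, 1/2, 1)
Ac = (0, 0, 1/8, 1/2)
Σ b_i: 1/6·1 + 2/3·1 + 1/6·1 = 1 ✓
b·c: 2/3·1/2 + 1/6·1 = 1/2 ✓
b·c²: 2/3·1/4 + 1/6·1 = 1/3 ✓
b·Ac: 2/3·1/8 + 1/6·1/2 = 1/6 ✓
b·c³: 2/3·1/8 + 1/6·1 = 1/4 ✓
b·(c∘Ac): 2/3·1/16 + 1/6·1/2 = 1/8 ✓
b·Ac²: 2/3·(-3/20) + 1/6·11/10 = 1/12 ✓
b·A²c: 1/6·1/4 = 1/24 ✓; 4 stages ⇒ order 4.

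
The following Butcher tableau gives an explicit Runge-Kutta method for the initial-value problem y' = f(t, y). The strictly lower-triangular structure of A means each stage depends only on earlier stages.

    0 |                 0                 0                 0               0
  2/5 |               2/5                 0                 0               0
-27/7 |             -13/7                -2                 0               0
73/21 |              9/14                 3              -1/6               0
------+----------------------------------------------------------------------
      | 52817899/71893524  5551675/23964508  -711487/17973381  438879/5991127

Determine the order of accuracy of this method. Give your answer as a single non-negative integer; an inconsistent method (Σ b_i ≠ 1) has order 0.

b = (52817899/71893524, 5551675/23964508, -711487/17973381, 438879/5991127)
c = (0, 2/5, -27/7, 73/21)
Ac = (0, 0, -4/5, 129/70)
Σ b_i: 52817899/71893524·1 + 5551675/23964508·1 + (-711487/17973381)·1 + 438879/5991127·1 = 1 ✓
b·c: 5551675/23964508·2/5 + (-711487/17973381)·(-27/7) + 438879/5991127·73/21 = 1/2 ✓
b·c²: 5551675/23964508·4/25 + (-711487/17973381)·729/49 + 438879/5991127·5329/441 = 1/3 ✓
b·Ac: (-711487/17973381)·(-4/5) + 438879/5991127·129/70 = 1/6 ✓
b·c³: 5551675/23964508·8/125 + (-711487/17973381)·(-19683/343) + 438879/5991127·389017/9261 = 10122170222/1887205005 ≠ 1/4 ⇒ order 3.
b·(c∘Ac): (-711487/17973381)·108/35 + 438879/5991127·3139/490 = 145578819/419378890 ≠ 1/8
b·Ac²: (-711487/17973381)·(-8/25) + 438879/5991127·(-4899/2450) = -168354253/1258136670 ≠ 1/12
b·A²c: 438879/5991127·2/15 = 292586/29955635 ≠ 1/24

3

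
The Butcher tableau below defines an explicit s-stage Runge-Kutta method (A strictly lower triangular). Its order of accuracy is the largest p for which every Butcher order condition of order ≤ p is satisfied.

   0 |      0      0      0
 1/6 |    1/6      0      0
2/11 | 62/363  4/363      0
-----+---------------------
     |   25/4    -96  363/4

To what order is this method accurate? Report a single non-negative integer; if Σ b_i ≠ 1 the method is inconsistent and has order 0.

b = (25/4, -96, 363/4)
c = (0, 1/6, 2/11)
Ac = (0, 0, 2/1089)
Σ b_i: 25/4·1 + (-96)·1 + 363/4·1 = 1 ✓
b·c: (-96)·1/6 + 363/4·2/11 = 1/2 ✓
b·c²: (-96)·1/36 + 363/4·4/121 = 1/3 ✓
b·Ac: 363/4·2/1089 = 1/6 ✓; 3 stages ⇒ order 3.

3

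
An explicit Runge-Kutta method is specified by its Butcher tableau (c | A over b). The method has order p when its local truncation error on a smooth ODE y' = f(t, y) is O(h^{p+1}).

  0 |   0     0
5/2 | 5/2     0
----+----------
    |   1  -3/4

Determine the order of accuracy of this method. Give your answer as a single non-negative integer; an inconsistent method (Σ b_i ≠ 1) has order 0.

b = (1, -3/4)
c = (0, 5/2)
Σ b_i: 1·1 + (-3/4)·1 = 1/4 ≠ 1 ⇒ order 0.

0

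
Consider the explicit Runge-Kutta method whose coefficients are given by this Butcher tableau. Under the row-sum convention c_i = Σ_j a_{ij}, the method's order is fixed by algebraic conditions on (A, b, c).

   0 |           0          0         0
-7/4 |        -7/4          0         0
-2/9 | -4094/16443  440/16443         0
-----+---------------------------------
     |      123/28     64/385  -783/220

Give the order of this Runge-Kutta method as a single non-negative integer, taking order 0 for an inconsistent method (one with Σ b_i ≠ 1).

3

b = (123/28, 64/385, -783/220)
c = (0, -7/4, -2/9)
Ac = (0, 0, -110/2349)
Σ b_i: 123/28·1 + 64/385·1 + (-783/220)·1 = 1 ✓
b·c: 64/385·(-7/4) + (-783/220)·(-2/9) = 1/2 ✓
b·c²: 64/385·49/16 + (-783/220)·4/81 = 1/3 ✓
b·Ac: (-783/220)·(-110/2349) = 1/6 ✓; 3 stages ⇒ order 3.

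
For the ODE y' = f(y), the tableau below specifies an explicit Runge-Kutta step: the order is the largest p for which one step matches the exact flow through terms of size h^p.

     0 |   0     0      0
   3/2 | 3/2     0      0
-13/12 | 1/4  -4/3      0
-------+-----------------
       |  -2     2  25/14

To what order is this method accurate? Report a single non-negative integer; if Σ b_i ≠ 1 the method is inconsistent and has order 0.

b = (-2, 2, 25/14)
c = (0, 3/2, -13/12)
Ac = (0, 0, -2)
Σ b_i: (-2)·1 + 2·1 + 25/14·1 = 25/14 ≠ 1 ⇒ order 0.

0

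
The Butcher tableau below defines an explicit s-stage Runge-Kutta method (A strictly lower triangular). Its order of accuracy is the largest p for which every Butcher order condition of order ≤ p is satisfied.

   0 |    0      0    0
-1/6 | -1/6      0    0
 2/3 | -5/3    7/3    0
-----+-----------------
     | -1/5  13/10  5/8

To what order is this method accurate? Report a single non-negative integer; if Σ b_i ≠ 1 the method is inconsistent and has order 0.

b = (-1/5, 13/10, 5/8)
c = (0, -1/6, 2/3)
Ac = (0, 0, -7/18)
Σ b_i: (-1/5)·1 + 13/10·1 + 5/8·1 = 69/40 ≠ 1 ⇒ order 0.

0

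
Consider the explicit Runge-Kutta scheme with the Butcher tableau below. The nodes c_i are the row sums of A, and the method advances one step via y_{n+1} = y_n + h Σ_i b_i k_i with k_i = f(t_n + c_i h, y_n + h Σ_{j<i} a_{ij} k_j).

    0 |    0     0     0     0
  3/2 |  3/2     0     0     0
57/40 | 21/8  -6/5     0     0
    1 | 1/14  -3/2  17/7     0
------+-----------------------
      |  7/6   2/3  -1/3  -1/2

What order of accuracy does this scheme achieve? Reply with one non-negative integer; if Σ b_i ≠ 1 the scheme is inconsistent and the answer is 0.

1

b = (7/6, 2/3, -1/3, -1/2)
c = (0, 3/2, 57/40, 1)
Ac = (0, 0, -9/5, 339/280)
Σ b_i: 7/6·1 + 2/3·1 + (-1/3)·1 + (-1/2)·1 = 1 ✓
b·c: 2/3·3/2 + (-1/3)·57/40 + (-1/2)·1 = 1/40 ≠ 1/2 ⇒ order 1.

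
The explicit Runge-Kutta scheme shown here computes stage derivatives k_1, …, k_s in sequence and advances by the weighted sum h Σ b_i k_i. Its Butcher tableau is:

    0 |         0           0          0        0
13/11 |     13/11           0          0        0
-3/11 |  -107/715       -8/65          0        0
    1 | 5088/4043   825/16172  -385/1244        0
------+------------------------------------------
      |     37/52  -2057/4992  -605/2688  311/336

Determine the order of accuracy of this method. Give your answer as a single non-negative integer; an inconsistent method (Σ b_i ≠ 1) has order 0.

4

b = (37/52, -2057/4992, -605/2688, 311/336)
c = (0, 13/11, -3/11, 1)
Ac = (0, 0, -8/55, 45/311)
Σ b_i: 37/52·1 + (-2057/4992)·1 + (-605/2688)·1 + 311/336·1 = 1 ✓
b·c: (-2057/4992)·13/11 + (-605/2688)·(-3/11) + 311/336·1 = 1/2 ✓
b·c²: (-2057/4992)·169/121 + (-605/2688)·9/121 + 311/336·1 = 1/3 ✓
b·Ac: (-605/2688)·(-8/55) + 311/336·45/311 = 1/6 ✓
b·c³: (-2057/4992)·2197/1331 + (-605/2688)·(-27/1331) + 311/336·1 = 1/4 ✓
b·(c∘Ac): (-605/2688)·24/605 + 311/336·45/311 = 1/8 ✓
b·Ac²: (-605/2688)·(-104/605) + 311/336·15/311 = 1/12 ✓
b·A²c: 311/336·14/311 = 1/24 ✓; 4 stages ⇒ order 4.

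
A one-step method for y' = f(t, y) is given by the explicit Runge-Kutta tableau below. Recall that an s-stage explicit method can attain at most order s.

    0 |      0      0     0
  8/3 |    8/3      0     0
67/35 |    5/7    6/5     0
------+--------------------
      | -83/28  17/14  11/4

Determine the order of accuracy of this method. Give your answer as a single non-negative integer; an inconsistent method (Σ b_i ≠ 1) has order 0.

b = (-83/28, 17/14, 11/4)
c = (0, 8/3, 67/35)
Ac = (0, 0, 16/5)
Σ b_i: (-83/28)·1 + 17/14·1 + 11/4·1 = 1 ✓
b·c: 17/14·8/3 + 11/4·67/35 = 3571/420 ≠ 1/2 ⇒ order 1.

1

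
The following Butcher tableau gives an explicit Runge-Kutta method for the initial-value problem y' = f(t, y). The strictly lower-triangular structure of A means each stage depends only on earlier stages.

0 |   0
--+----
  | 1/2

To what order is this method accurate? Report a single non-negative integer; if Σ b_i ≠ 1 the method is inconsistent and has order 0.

b = (1/2)
c = (0)
Σ b_i: 1/2·1 = 1/2 ≠ 1 ⇒ order 0.

0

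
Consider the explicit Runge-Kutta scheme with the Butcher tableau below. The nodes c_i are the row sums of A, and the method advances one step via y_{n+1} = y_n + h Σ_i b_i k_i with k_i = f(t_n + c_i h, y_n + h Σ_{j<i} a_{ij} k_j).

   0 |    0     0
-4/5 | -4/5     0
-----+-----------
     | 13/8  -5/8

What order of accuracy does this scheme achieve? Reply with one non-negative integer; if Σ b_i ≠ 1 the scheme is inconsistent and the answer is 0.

2

b = (13/8, -5/8)
c = (0, -4/5)
Σ b_i: 13/8·1 + (-5/8)·1 = 1 ✓
b·c: (-5/8)·(-4/5) = 1/2 ✓; 2 stages ⇒ order 2.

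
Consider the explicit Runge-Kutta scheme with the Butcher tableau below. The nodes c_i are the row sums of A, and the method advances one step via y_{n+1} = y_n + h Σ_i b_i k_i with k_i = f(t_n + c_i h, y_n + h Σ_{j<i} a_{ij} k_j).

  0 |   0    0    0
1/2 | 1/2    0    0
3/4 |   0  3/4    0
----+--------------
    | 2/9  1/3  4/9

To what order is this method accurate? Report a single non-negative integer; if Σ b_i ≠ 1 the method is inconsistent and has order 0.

3

b = (2/9, 1/3, 4/9)
c = (0, 1/2, 3/4)
Ac = (0, 0, 3/8)
Σ b_i: 2/9·1 + 1/3·1 + 4/9·1 = 1 ✓
b·c: 1/3·1/2 + 4/9·3/4 = 1/2 ✓
b·c²: 1/3·1/4 + 4/9·9/16 = 1/3 ✓
b·Ac: 4/9·3/8 = 1/6 ✓; 3 stages ⇒ order 3.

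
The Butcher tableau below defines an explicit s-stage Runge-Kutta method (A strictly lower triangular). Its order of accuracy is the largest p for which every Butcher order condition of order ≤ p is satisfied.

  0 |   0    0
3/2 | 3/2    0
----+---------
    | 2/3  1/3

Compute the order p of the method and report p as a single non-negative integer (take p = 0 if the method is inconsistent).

b = (2/3, 1/3)
c = (0, 3/2)
Σ b_i: 2/3·1 + 1/3·1 = 1 ✓
b·c: 1/3·3/2 = 1/2 ✓; 2 stages ⇒ order 2.

2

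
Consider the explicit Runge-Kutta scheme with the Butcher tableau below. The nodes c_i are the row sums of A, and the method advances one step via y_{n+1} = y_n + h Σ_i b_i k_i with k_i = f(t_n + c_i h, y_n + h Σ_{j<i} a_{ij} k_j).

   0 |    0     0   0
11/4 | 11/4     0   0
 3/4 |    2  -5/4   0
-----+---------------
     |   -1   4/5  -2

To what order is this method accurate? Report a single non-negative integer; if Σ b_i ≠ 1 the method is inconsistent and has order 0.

0

b = (-1, 4/5, -2)
c = (0, 11/4, 3/4)
Ac = (0, 0, -55/16)
Σ b_i: (-1)·1 + 4/5·1 + (-2)·1 = -11/5 ≠ 1 ⇒ order 0.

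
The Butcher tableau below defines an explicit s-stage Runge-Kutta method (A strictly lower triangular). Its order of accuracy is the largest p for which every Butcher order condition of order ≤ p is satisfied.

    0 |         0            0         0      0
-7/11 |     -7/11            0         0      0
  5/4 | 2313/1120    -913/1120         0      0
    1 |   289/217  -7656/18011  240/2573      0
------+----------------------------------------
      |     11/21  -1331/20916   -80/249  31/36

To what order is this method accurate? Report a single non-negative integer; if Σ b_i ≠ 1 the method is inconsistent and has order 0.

b = (11/21, -1331/20916, -80/249, 31/36)
c = (0, -7/11, 5/4, 1)
Ac = (0, 0, 83/160, 12/31)
Σ b_i: 11/21·1 + (-1331/20916)·1 + (-80/249)·1 + 31/36·1 = 1 ✓
b·c: (-1331/20916)·(-7/11) + (-80/249)·5/4 + 31/36·1 = 1/2 ✓
b·c²: (-1331/20916)·49/121 + (-80/249)·25/16 + 31/36·1 = 1/3 ✓
b·Ac: (-80/249)·83/160 + 31/36·12/31 = 1/6 ✓
b·c³: (-1331/20916)·(-343/1331) + (-80/249)·125/64 + 31/36·1 = 1/4 ✓
b·(c∘Ac): (-80/249)·83/128 + 31/36·12/31 = 1/8 ✓
b·Ac²: (-80/249)·(-581/1760) + 31/36·(-9/341) = 1/12 ✓
b·A²c: 31/36·3/62 = 1/24 ✓; 4 stages ⇒ order 4.

4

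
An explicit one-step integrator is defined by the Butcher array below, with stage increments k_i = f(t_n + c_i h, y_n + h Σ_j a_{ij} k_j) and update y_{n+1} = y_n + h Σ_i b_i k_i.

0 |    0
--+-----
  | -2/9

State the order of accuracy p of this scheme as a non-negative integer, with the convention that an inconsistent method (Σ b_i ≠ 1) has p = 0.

b = (-2/9)
c = (0)
Σ b_i: (-2/9)·1 = -2/9 ≠ 1 ⇒ order 0.

0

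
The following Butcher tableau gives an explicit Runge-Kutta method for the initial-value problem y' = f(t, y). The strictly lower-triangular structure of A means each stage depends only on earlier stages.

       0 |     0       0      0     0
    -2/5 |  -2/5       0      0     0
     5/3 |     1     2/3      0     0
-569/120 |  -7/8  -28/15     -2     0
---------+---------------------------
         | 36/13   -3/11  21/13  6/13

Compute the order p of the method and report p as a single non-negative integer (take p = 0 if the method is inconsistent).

b = (36/13, -3/11, 21/13, 6/13)
c = (0, -2/5, 5/3, -569/120)
Ac = (0, 0, -4/15, -194/75)
Σ b_i: 36/13·1 + (-3/11)·1 + 21/13·1 + 6/13·1 = 654/143 ≠ 1 ⇒ order 0.

0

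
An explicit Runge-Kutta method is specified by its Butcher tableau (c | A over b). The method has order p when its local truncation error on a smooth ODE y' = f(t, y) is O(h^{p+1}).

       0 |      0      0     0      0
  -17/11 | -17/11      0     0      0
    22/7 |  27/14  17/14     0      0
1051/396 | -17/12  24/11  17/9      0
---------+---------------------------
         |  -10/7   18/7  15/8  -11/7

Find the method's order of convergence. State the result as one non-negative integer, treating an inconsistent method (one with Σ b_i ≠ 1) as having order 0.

0

b = (-10/7, 18/7, 15/8, -11/7)
c = (0, -17/11, 22/7, 1051/396)
Ac = (0, 0, -289/154, 19550/7623)
Σ b_i: (-10/7)·1 + 18/7·1 + 15/8·1 + (-11/7)·1 = 81/56 ≠ 1 ⇒ order 0.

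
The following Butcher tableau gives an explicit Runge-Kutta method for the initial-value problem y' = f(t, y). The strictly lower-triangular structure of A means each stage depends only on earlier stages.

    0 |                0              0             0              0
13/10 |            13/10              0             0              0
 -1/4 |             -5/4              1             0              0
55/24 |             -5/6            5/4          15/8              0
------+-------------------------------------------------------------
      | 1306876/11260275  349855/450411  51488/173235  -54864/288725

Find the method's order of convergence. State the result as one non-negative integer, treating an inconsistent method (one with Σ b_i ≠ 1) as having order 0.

3

b = (1306876/11260275, 349855/450411, 51488/173235, -54864/288725)
c = (0, 13/10, -1/4, 55/24)
Ac = (0, 0, 13/10, 37/32)
Σ b_i: 1306876/11260275·1 + 349855/450411·1 + 51488/173235·1 + (-54864/288725)·1 = 1 ✓
b·c: 349855/450411·13/10 + 51488/173235·(-1/4) + (-54864/288725)·55/24 = 1/2 ✓
b·c²: 349855/450411·169/100 + 51488/173235·1/16 + (-54864/288725)·3025/576 = 1/3 ✓
b·Ac: 51488/173235·13/10 + (-54864/288725)·37/32 = 1/6 ✓
b·c³: 349855/450411·2197/1000 + 51488/173235·(-1/64) + (-54864/288725)·166375/13824 = -5405733/9239200 ≠ 1/4 ⇒ order 3.
b·(c∘Ac): 51488/173235·(-13/40) + (-54864/288725)·2035/768 = -8316703/13858800 ≠ 1/8
b·Ac²: 51488/173235·169/100 + (-54864/288725)·1427/640 = 544679/6929400 ≠ 1/12
b·A²c: (-54864/288725)·39/16 = -133731/288725 ≠ 1/24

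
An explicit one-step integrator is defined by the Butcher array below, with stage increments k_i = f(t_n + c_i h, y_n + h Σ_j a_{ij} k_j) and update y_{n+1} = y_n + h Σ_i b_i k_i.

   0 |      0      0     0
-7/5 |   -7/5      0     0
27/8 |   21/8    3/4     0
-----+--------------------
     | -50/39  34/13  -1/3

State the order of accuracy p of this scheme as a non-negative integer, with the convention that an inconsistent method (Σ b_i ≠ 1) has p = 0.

1

b = (-50/39, 34/13, -1/3)
c = (0, -7/5, 27/8)
Ac = (0, 0, -21/20)
Σ b_i: (-50/39)·1 + 34/13·1 + (-1/3)·1 = 1 ✓
b·c: 34/13·(-7/5) + (-1/3)·27/8 = -2489/520 ≠ 1/2 ⇒ order 1.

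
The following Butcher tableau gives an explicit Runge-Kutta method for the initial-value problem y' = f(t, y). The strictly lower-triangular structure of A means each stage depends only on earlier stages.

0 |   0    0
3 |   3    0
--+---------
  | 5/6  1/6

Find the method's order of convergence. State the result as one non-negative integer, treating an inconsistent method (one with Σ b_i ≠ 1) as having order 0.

b = (5/6, 1/6)
c = (0, 3)
Σ b_i: 5/6·1 + 1/6·1 = 1 ✓
b·c: 1/6·3 = 1/2 ✓; 2 stages ⇒ order 2.

2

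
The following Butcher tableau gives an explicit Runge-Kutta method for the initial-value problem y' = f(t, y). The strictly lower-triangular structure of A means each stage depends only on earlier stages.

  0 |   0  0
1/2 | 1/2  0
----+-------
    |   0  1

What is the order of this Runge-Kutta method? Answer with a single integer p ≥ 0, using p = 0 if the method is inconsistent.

2

b = (0, 1)
c = (0, 1/2)
Σ b_i: 1·1 = 1 ✓
b·c: 1·1/2 = 1/2 ✓; 2 stages ⇒ order 2.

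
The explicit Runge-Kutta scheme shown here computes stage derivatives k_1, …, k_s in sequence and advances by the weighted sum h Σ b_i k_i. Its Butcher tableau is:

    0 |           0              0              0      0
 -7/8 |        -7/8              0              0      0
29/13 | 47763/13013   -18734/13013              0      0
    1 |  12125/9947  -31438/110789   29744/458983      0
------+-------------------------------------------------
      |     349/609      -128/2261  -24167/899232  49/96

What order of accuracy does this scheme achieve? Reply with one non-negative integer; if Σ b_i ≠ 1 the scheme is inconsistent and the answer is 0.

b = (349/609, -128/2261, -24167/899232, 49/96)
c = (0, -7/8, 29/13, 1)
Ac = (0, 0, 9367/7436, 11/28)
Σ b_i: 349/609·1 + (-128/2261)·1 + (-24167/899232)·1 + 49/96·1 = 1 ✓
b·c: (-128/2261)·(-7/8) + (-24167/899232)·29/13 + 49/96·1 = 1/2 ✓
b·c²: (-128/2261)·49/64 + (-24167/899232)·841/169 + 49/96·1 = 1/3 ✓
b·Ac: (-24167/899232)·9367/7436 + 49/96·11/28 = 1/6 ✓
b·c³: (-128/2261)·(-343/512) + (-24167/899232)·24389/2197 + 49/96·1 = 1/4 ✓
b·(c∘Ac): (-24167/899232)·271643/96668 + 49/96·11/28 = 1/8 ✓
b·Ac²: (-24167/899232)·(-65569/59488) + 49/96·165/1568 = 1/12 ✓
b·A²c: 49/96·4/49 = 1/24 ✓; 4 stages ⇒ order 4.

4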